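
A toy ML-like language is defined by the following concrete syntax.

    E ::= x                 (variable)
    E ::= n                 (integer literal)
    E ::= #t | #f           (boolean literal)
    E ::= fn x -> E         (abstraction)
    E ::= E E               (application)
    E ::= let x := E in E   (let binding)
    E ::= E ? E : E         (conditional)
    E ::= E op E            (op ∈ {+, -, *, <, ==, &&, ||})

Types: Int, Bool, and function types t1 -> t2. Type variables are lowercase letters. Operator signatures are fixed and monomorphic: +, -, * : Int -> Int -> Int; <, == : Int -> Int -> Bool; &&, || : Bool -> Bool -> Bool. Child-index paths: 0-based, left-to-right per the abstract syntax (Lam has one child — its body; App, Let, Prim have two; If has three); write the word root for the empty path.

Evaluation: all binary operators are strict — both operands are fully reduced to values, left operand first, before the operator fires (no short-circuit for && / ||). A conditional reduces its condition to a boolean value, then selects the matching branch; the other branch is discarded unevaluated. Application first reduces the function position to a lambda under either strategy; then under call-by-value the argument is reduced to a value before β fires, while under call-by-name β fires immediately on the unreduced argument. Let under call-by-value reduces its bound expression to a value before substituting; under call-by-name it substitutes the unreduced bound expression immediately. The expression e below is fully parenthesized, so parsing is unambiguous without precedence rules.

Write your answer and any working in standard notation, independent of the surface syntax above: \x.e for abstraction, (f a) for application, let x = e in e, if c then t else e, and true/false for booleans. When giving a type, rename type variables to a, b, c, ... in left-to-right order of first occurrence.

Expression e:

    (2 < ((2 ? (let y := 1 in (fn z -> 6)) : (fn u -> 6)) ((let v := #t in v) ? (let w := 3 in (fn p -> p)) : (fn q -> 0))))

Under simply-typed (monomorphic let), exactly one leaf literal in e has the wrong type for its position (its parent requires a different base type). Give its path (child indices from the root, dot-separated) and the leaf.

Answer: 1.0.0 : 2

Working:
  unify Int ~ Int
  unify Int ~ Bool
  FAIL: mismatch Int ~ Bool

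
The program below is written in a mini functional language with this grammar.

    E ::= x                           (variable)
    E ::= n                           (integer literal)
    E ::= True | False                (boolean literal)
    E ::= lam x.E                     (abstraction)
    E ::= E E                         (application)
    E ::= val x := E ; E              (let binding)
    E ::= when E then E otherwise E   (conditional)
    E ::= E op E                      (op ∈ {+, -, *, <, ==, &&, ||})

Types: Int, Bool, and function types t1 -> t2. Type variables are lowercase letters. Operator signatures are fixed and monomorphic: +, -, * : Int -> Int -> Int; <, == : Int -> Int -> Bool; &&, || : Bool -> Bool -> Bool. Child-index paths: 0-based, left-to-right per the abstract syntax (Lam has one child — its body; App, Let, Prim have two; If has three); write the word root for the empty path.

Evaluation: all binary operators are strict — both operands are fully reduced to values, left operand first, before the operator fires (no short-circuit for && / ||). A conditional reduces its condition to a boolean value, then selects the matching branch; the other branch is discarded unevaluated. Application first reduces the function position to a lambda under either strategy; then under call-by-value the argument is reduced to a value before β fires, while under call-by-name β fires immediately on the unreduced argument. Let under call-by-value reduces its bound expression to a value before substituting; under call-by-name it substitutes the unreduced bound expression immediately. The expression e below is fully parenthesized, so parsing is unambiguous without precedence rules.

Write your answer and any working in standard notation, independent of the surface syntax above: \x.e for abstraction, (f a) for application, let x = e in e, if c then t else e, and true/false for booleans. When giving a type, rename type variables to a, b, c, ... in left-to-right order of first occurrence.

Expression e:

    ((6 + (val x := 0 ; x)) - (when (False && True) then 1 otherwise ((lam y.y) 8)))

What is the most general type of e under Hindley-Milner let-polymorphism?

Answer: Int

Trace:
  unify Int ~ Int
let x : Int
x : Int
  unify Int ~ Int
  unify Int ~ Int
  unify Bool ~ Bool
  unify Bool ~ Bool
  unify Bool ~ Bool
y : a
\y._ : a -> a
  unify a -> a ~ Int -> b
  unify a ~ Int
  unify Int ~ b
_ _ : Int
  unify Int ~ Int
  unify Int ~ Int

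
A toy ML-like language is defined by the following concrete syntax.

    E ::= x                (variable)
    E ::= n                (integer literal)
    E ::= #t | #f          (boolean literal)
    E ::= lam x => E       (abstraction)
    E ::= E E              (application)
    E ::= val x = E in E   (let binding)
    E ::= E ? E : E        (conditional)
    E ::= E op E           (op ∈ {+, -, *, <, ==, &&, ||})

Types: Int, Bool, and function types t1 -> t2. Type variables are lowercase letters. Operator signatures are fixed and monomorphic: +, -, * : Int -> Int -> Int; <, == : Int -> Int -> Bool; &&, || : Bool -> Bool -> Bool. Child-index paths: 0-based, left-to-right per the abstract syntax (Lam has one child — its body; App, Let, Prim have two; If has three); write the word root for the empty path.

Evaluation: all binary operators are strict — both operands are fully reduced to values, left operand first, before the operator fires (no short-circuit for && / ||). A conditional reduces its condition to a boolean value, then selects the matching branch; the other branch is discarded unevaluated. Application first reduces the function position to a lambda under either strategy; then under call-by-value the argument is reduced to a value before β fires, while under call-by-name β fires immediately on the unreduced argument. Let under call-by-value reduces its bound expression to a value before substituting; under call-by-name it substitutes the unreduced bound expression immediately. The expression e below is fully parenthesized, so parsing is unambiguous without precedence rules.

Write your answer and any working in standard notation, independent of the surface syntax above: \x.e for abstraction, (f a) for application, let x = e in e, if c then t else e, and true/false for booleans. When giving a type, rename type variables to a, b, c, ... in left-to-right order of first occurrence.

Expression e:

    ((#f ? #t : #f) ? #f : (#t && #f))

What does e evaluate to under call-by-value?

Answer: false

Trace:
step 0: (if (if false then true else false) then false else (true && false))
step 1: [if@0] (if false then false else (true && false))
step 2: [if@root] (true && false)
step 3: [delta@root] false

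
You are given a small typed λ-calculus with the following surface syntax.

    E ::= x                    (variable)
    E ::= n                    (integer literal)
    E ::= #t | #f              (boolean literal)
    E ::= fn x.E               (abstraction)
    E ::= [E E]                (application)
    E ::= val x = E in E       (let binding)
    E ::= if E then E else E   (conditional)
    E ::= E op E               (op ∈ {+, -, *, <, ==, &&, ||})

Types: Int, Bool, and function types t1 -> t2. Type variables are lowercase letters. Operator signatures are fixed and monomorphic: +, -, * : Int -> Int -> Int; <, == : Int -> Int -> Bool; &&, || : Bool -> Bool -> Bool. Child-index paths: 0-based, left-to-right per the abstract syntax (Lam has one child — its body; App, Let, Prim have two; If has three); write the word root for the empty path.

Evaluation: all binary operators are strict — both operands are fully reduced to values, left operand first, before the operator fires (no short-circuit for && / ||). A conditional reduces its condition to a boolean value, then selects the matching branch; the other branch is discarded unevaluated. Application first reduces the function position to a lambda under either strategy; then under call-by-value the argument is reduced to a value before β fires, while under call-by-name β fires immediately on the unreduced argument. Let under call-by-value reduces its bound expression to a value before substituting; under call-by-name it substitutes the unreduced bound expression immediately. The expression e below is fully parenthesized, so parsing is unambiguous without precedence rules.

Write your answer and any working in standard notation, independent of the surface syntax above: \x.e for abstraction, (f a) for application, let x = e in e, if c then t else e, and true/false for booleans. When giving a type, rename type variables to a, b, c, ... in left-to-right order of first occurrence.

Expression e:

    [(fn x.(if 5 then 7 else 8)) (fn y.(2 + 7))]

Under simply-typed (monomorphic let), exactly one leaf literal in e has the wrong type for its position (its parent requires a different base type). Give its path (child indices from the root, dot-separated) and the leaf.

Derivation:
  unify Int ~ Bool
  FAIL: mismatch Int ~ Bool

Answer: 0.0.0 : 5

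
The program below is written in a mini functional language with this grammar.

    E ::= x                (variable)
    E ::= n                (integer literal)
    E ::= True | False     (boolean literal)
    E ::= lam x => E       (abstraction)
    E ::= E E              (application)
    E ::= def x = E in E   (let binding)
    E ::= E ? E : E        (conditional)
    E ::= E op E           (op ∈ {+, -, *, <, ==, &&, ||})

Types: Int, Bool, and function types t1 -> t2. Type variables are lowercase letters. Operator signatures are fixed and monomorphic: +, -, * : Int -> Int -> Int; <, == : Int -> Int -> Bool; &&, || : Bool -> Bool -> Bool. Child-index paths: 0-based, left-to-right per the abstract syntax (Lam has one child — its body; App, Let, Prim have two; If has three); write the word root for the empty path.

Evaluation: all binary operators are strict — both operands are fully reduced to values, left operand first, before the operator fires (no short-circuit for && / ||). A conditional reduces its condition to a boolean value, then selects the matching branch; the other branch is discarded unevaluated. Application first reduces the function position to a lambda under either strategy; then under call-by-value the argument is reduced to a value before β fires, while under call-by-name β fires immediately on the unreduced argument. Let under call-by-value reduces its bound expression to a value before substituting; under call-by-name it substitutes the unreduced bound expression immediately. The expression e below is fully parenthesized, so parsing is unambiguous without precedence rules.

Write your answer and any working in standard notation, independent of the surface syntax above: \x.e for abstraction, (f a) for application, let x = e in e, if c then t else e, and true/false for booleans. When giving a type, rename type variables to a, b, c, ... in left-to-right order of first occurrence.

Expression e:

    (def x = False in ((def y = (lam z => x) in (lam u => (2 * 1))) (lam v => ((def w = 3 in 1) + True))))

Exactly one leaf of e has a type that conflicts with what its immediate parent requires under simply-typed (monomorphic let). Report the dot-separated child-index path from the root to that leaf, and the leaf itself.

Answer: 1.1.0.1 : true

Trace:
let x : Bool
x : Bool
\z._ : a -> Bool
let y : a -> Bool
  unify Int ~ Int
  unify Int ~ Int
\u._ : b -> Int
let w : Int
  unify Int ~ Int
  unify Bool ~ Int
  FAIL: mismatch Bool ~ Int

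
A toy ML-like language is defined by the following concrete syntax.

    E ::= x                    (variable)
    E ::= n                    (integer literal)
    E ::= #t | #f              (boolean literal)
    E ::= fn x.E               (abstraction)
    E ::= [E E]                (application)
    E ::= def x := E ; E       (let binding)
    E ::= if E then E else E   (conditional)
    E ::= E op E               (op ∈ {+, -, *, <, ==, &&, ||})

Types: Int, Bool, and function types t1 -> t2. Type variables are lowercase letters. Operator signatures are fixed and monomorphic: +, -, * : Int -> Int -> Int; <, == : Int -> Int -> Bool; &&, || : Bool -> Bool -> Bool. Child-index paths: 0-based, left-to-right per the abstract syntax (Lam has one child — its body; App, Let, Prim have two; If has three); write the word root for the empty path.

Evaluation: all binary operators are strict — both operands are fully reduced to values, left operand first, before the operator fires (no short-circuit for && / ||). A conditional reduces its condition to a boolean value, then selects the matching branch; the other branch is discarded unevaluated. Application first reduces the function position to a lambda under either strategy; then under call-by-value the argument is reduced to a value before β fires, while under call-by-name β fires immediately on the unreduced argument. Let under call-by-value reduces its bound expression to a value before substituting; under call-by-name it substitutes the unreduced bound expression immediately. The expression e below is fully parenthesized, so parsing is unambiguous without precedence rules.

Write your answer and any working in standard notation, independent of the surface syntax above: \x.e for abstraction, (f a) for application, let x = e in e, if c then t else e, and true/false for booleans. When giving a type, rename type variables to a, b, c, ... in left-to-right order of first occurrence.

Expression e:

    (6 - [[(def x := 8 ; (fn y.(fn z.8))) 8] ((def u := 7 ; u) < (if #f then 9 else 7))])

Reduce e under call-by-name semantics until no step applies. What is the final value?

Answer: -2

Derivation:
step 0: (6 - (((let x = 8 in (\y.(\z.8))) 8) ((let u = 7 in u) < (if false then 9 else 7))))
step 1: [let@1.0.0] (6 - (((\y.(\z.8)) 8) ((let u = 7 in u) < (if false then 9 else 7))))
step 2: [beta@1.0] (6 - ((\z.8) ((let u = 7 in u) < (if false then 9 else 7))))
step 3: [beta@1] (6 - 8)
step 4: [delta@root] -2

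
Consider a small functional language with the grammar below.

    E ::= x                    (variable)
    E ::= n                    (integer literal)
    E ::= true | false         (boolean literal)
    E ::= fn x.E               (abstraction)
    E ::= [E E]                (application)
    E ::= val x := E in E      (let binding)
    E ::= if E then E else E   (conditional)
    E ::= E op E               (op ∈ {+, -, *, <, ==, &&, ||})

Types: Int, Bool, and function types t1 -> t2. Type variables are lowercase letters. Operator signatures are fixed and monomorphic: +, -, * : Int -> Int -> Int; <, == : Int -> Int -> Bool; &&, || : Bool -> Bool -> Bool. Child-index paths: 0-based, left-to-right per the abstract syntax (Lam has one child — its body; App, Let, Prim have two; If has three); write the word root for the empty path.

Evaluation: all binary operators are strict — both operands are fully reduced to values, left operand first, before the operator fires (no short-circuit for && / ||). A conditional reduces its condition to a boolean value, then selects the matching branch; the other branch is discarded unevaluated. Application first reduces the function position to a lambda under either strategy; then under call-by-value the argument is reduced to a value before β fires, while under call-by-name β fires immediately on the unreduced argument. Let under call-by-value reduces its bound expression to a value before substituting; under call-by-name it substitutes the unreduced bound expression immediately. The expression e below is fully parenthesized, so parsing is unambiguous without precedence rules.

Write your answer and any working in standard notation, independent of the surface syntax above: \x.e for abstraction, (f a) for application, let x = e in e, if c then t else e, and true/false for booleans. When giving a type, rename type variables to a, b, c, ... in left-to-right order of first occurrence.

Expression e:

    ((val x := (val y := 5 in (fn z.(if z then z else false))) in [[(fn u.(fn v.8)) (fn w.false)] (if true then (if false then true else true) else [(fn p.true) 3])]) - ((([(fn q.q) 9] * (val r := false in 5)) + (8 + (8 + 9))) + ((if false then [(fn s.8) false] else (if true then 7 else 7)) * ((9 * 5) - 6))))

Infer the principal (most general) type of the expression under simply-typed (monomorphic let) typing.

Answer: Int

Working:
let y : Int
z : a
  unify a ~ Bool
z : Bool
  unify Bool ~ Bool
\z._ : Bool -> Bool
let x : Bool -> Bool
\v._ : c -> Int
\u._ : b -> c -> Int
\w._ : d -> Bool
  unify b -> c -> Int ~ (d -> Bool) -> e
  unify b ~ d -> Bool
  unify c -> Int ~ e
_ _ : c -> Int
  unify Bool ~ Bool
  unify Bool ~ Bool
  unify Bool ~ Bool
\p._ : f -> Bool
  unify f -> Bool ~ Int -> g
  unify f ~ Int
  unify Bool ~ g
_ _ : Bool
  unify Bool ~ Bool
  unify c -> Int ~ Bool -> h
  unify c ~ Bool
  unify Int ~ h
_ _ : Int
  unify Int ~ Int
q : i
\q._ : i -> i
  unify i -> i ~ Int -> j
  unify i ~ Int
  unify Int ~ j
_ _ : Int
  unify Int ~ Int
let r : Bool
  unify Int ~ Int
  unify Int ~ Int
  unify Int ~ Int
  unify Int ~ Int
  unify Int ~ Int
  unify Int ~ Int
  unify Int ~ Int
  unify Int ~ Int
  unify Bool ~ Bool
\s._ : k -> Int
  unify k -> Int ~ Bool -> l
  unify k ~ Bool
  unify Int ~ l
_ _ : Int
  unify Bool ~ Bool
  unify Int ~ Int
  unify Int ~ Int
  unify Int ~ Int
  unify Int ~ Int
  unify Int ~ Int
  unify Int ~ Int
  unify Int ~ Int
  unify Int ~ Int
  unify Int ~ Int
  unify Int ~ Int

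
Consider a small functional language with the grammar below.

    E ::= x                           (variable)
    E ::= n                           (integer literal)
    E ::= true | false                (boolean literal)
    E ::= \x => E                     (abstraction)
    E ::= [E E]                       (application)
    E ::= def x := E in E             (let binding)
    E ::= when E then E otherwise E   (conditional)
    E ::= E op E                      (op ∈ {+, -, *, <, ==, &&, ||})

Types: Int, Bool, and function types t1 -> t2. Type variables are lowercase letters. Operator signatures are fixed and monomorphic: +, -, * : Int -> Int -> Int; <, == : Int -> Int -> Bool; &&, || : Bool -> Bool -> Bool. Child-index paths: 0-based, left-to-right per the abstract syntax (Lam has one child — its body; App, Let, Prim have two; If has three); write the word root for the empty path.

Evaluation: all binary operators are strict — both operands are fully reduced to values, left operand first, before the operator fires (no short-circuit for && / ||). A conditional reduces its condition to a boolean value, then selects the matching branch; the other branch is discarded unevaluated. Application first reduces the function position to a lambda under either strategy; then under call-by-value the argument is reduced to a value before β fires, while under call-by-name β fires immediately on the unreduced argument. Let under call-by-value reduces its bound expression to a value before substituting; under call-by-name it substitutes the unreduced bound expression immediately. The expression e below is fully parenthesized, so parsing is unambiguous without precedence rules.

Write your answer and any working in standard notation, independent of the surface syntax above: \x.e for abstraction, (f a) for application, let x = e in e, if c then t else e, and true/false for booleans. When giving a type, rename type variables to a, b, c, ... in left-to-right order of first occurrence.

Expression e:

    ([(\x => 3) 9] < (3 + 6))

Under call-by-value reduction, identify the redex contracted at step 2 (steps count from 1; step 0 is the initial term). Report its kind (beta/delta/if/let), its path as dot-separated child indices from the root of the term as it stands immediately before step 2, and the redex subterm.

Trace:
step 0: (((\x.3) 9) < (3 + 6))
step 1: [beta@0] (3 < (3 + 6))
step 2: [delta@1] (3 < 9)

Answer: delta at 1 : (3 + 6)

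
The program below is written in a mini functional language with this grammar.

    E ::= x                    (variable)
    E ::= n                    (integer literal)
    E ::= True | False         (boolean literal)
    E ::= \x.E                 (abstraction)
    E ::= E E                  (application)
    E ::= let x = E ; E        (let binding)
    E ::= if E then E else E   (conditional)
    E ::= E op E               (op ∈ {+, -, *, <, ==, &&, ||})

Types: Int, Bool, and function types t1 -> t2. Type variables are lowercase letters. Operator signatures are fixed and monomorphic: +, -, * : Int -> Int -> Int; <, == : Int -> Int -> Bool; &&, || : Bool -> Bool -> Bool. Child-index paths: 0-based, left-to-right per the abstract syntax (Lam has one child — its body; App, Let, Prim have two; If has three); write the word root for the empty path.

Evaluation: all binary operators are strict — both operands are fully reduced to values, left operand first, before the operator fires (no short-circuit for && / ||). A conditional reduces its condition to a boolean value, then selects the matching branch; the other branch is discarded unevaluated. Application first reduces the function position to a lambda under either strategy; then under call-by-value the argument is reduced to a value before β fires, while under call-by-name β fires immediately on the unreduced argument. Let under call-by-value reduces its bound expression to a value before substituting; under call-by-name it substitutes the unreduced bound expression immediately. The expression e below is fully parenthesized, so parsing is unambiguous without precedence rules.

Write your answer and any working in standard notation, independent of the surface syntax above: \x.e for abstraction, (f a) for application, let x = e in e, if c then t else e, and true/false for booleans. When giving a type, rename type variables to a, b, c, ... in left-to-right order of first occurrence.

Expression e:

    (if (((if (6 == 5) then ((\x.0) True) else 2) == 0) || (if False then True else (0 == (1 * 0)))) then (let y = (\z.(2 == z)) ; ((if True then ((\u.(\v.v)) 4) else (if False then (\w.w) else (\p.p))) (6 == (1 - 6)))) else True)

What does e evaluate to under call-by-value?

Answer: false

Derivation:
step 0: (if (((if (6 == 5) then ((\x.0) true) else 2) == 0) || (if false then true else (0 == (1 * 0)))) then (let y = (\z.(2 == z)) in ((if true then ((\u.(\v.v)) 4) else (if false then (\w.w) else (\p.p))) (6 == (1 - 6)))) else true)
step 1: [delta@0.0.0.0] (if (((if false then ((\x.0) true) else 2) == 0) || (if false then true else (0 == (1 * 0)))) then (let y = (\z.(2 == z)) in ((if true then ((\u.(\v.v)) 4) else (if false then (\w.w) else (\p.p))) (6 == (1 - 6)))) else true)
step 2: [if@0.0.0] (if ((2 == 0) || (if false then true else (0 == (1 * 0)))) then (let y = (\z.(2 == z)) in ((if true then ((\u.(\v.v)) 4) else (if false then (\w.w) else (\p.p))) (6 == (1 - 6)))) else true)
step 3: [delta@0.0] (if (false || (if false then true else (0 == (1 * 0)))) then (let y = (\z.(2 == z)) in ((if true then ((\u.(\v.v)) 4) else (if false then (\w.w) else (\p.p))) (6 == (1 - 6)))) else true)
step 4: [if@0.1] (if (false || (0 == (1 * 0))) then (let y = (\z.(2 == z)) in ((if true then ((\u.(\v.v)) 4) else (if false then (\w.w) else (\p.p))) (6 == (1 - 6)))) else true)
step 5: [delta@0.1.1] (if (false || (0 == 0)) then (let y = (\z.(2 == z)) in ((if true then ((\u.(\v.v)) 4) else (if false then (\w.w) else (\p.p))) (6 == (1 - 6)))) else true)
step 6: [delta@0.1] (if (false || true) then (let y = (\z.(2 == z)) in ((if true then ((\u.(\v.v)) 4) else (if false then (\w.w) else (\p.p))) (6 == (1 - 6)))) else true)
step 7: [delta@0] (if true then (let y = (\z.(2 == z)) in ((if true then ((\u.(\v.v)) 4) else (if false then (\w.w) else (\p.p))) (6 == (1 - 6)))) else true)
step 8: [if@root] (let y = (\z.(2 == z)) in ((if true then ((\u.(\v.v)) 4) else (if false then (\w.w) else (\p.p))) (6 == (1 - 6))))
step 9: [let@root] ((if true then ((\u.(\v.v)) 4) else (if false then (\w.w) else (\p.p))) (6 == (1 - 6)))
step 10: [if@0] (((\u.(\v.v)) 4) (6 == (1 - 6)))
step 11: [beta@0] ((\v.v) (6 == (1 - 6)))
step 12: [delta@1.1] ((\v.v) (6 == -5))
step 13: [delta@1] ((\v.v) false)
step 14: [beta@root] false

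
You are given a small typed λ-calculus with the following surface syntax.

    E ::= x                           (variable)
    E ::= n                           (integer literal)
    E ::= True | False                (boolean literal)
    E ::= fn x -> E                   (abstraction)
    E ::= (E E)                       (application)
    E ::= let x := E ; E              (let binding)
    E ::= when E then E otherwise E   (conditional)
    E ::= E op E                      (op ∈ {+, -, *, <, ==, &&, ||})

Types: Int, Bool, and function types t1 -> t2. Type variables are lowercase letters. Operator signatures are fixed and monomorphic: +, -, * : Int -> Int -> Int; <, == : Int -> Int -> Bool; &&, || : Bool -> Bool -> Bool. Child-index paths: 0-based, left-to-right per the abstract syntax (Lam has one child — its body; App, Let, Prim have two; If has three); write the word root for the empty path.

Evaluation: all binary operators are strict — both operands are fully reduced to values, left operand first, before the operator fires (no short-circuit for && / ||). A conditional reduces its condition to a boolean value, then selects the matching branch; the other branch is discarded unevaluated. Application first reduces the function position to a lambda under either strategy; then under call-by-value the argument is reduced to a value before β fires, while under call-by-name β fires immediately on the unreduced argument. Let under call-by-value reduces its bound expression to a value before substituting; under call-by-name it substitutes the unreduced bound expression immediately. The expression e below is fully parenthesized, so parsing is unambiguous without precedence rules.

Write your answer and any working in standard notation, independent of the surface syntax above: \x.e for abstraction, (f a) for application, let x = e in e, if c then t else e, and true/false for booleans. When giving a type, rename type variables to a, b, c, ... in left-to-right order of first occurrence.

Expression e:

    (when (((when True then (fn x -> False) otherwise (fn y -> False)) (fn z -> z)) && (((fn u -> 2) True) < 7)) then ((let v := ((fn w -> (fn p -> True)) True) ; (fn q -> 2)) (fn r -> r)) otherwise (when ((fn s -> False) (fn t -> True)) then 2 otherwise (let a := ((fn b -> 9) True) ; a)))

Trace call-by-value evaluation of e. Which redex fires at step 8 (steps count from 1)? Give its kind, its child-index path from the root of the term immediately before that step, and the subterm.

Trace:
step 0: (if (((if true then (\x.false) else (\y.false)) (\z.z)) && (((\u.2) true) < 7)) then ((let v = ((\w.(\p.true)) true) in (\q.2)) (\r.r)) else (if ((\s.false) (\t.true)) then 2 else (let a = ((\b.9) true) in a)))
step 1: [if@0.0.0] (if (((\x.false) (\z.z)) && (((\u.2) true) < 7)) then ((let v = ((\w.(\p.true)) true) in (\q.2)) (\r.r)) else (if ((\s.false) (\t.true)) then 2 else (let a = ((\b.9) true) in a)))
step 2: [beta@0.0] (if (false && (((\u.2) true) < 7)) then ((let v = ((\w.(\p.true)) true) in (\q.2)) (\r.r)) else (if ((\s.false) (\t.true)) then 2 else (let a = ((\b.9) true) in a)))
step 3: [beta@0.1.0] (if (false && (2 < 7)) then ((let v = ((\w.(\p.true)) true) in (\q.2)) (\r.r)) else (if ((\s.false) (\t.true)) then 2 else (let a = ((\b.9) true) in a)))
step 4: [delta@0.1] (if (false && true) then ((let v = ((\w.(\p.true)) true) in (\q.2)) (\r.r)) else (if ((\s.false) (\t.true)) then 2 else (let a = ((\b.9) true) in a)))
step 5: [delta@0] (if false then ((let v = ((\w.(\p.true)) true) in (\q.2)) (\r.r)) else (if ((\s.false) (\t.true)) then 2 else (let a = ((\b.9) true) in a)))
step 6: [if@root] (if ((\s.false) (\t.true)) then 2 else (let a = ((\b.9) true) in a))
step 7: [beta@0] (if false then 2 else (let a = ((\b.9) true) in a))
step 8: [if@root] (let a = ((\b.9) true) in a)

Answer: if at root : (if false then 2 else (let a = ((\b.9) true) in a))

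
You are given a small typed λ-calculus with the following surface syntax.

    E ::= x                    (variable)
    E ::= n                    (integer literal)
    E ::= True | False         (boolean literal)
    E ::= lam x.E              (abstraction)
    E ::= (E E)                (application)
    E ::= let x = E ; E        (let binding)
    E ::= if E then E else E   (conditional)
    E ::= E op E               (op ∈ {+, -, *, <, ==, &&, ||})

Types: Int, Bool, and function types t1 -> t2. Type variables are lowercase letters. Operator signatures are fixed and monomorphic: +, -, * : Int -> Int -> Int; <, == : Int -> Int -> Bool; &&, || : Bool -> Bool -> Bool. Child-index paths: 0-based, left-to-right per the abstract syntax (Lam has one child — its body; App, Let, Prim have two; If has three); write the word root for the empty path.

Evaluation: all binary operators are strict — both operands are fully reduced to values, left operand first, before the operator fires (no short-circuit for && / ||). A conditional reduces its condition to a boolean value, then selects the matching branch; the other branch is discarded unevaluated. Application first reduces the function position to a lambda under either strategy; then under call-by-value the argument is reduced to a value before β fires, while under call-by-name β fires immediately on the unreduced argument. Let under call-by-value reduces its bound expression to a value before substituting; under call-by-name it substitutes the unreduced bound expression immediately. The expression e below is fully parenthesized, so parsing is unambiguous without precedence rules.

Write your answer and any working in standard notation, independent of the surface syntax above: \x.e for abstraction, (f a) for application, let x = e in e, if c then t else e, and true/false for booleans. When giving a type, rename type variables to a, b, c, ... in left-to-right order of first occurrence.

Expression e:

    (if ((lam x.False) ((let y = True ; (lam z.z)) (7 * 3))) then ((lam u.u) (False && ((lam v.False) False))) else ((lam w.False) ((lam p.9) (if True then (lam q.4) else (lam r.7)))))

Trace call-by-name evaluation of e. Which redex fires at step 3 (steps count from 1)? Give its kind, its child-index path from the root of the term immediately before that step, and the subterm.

Answer: beta at root : ((\w.false) ((\p.9) (if true then (\q.4) else (\r.7))))

Derivation:
step 0: (if ((\x.false) ((let y = true in (\z.z)) (7 * 3))) then ((\u.u) (false && ((\v.false) false))) else ((\w.false) ((\p.9) (if true then (\q.4) else (\r.7)))))
step 1: [beta@0] (if false then ((\u.u) (false && ((\v.false) false))) else ((\w.false) ((\p.9) (if true then (\q.4) else (\r.7)))))
step 2: [if@root] ((\w.false) ((\p.9) (if true then (\q.4) else (\r.7))))
step 3: [beta@root] false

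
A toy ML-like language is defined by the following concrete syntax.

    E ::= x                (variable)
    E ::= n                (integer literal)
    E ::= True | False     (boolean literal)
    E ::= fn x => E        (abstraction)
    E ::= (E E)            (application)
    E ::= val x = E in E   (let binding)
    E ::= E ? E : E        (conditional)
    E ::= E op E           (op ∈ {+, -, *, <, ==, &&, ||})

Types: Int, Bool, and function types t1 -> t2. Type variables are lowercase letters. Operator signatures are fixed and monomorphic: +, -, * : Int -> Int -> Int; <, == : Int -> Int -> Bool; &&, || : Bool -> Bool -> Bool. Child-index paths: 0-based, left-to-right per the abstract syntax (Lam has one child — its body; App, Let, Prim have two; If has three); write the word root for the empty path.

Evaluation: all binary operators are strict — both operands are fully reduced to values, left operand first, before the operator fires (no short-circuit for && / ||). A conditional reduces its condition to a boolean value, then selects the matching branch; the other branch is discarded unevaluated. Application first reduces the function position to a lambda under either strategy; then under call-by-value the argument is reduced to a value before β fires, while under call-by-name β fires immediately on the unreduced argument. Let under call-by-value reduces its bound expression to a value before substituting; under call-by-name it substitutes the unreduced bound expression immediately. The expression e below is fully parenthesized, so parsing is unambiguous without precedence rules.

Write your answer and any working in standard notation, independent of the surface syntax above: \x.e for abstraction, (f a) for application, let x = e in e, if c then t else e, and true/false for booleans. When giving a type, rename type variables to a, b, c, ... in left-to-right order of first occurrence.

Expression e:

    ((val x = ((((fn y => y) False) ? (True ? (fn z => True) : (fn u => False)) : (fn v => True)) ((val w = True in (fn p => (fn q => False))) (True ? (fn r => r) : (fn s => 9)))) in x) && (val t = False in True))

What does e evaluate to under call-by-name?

Answer: true

Trace:
step 0: ((let x = ((if ((\y.y) false) then (if true then (\z.true) else (\u.false)) else (\v.true)) ((let w = true in (\p.(\q.false))) (if true then (\r.r) else (\s.9)))) in x) && (let t = false in true))
step 1: [let@0] (((if ((\y.y) false) then (if true then (\z.true) else (\u.false)) else (\v.true)) ((let w = true in (\p.(\q.false))) (if true then (\r.r) else (\s.9)))) && (let t = false in true))
step 2: [beta@0.0.0] (((if false then (if true then (\z.true) else (\u.false)) else (\v.true)) ((let w = true in (\p.(\q.false))) (if true then (\r.r) else (\s.9)))) && (let t = false in true))
step 3: [if@0.0] (((\v.true) ((let w = true in (\p.(\q.false))) (if true then (\r.r) else (\s.9)))) && (let t = false in true))
step 4: [beta@0] (true && (let t = false in true))
step 5: [let@1] (true && true)
step 6: [delta@root] true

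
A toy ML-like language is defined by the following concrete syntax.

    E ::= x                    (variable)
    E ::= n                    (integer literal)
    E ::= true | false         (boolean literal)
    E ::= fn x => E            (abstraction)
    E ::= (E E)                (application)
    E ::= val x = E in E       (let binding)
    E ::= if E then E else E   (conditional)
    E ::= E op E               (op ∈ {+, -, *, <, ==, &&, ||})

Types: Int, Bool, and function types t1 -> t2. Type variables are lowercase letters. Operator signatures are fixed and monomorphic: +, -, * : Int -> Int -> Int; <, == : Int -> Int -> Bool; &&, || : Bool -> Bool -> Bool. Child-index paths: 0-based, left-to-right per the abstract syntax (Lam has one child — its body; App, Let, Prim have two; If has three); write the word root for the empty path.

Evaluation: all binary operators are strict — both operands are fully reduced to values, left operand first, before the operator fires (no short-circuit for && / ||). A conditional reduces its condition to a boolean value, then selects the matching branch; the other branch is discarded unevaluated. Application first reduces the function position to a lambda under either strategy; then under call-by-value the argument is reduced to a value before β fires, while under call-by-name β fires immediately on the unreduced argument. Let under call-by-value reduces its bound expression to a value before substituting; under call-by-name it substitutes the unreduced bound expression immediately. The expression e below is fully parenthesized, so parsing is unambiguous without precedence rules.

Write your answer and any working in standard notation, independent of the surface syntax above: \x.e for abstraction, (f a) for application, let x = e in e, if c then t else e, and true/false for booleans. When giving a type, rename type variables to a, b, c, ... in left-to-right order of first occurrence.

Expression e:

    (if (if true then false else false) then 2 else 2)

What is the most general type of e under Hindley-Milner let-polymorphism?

Answer: Int

Trace:
  unify Bool ~ Bool
  unify Bool ~ Bool
  unify Bool ~ Bool
  unify Int ~ Int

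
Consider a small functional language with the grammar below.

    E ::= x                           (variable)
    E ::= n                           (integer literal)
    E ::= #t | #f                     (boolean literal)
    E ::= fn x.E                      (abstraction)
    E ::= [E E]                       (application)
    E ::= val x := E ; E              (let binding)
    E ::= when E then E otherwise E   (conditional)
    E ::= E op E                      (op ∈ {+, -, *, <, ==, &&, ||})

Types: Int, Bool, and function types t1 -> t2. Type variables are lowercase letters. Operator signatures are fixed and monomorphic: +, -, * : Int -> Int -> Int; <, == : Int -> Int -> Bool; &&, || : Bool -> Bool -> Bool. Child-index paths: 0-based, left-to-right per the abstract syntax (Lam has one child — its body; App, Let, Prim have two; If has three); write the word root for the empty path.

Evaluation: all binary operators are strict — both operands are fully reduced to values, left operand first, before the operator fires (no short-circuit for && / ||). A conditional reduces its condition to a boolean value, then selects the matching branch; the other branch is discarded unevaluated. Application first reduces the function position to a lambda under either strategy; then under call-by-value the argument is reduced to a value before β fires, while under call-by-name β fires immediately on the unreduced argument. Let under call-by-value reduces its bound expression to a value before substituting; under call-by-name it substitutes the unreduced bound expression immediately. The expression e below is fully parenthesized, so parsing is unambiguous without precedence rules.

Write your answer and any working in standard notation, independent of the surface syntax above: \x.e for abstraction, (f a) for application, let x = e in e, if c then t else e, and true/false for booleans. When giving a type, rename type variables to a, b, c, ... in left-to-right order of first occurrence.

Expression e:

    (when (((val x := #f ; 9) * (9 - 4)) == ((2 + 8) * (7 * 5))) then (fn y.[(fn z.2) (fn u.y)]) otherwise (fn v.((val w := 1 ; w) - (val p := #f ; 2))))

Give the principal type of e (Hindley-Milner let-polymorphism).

Answer: a -> Int

Derivation:
let x : Bool
  unify Int ~ Int
  unify Int ~ Int
  unify Int ~ Int
  unify Int ~ Int
  unify Int ~ Int
  unify Int ~ Int
  unify Int ~ Int
  unify Int ~ Int
  unify Int ~ Int
  unify Int ~ Int
  unify Int ~ Int
  unify Int ~ Int
  unify Bool ~ Bool
\z._ : b -> Int
y : a
\u._ : c -> a
  unify b -> Int ~ (c -> a) -> d
  unify b ~ c -> a
  unify Int ~ d
_ _ : Int
\y._ : a -> Int
let w : Int
w : Int
  unify Int ~ Int
let p : Bool
  unify Int ~ Int
\v._ : e -> Int
  unify a -> Int ~ e -> Int
  unify a ~ e
  unify Int ~ Int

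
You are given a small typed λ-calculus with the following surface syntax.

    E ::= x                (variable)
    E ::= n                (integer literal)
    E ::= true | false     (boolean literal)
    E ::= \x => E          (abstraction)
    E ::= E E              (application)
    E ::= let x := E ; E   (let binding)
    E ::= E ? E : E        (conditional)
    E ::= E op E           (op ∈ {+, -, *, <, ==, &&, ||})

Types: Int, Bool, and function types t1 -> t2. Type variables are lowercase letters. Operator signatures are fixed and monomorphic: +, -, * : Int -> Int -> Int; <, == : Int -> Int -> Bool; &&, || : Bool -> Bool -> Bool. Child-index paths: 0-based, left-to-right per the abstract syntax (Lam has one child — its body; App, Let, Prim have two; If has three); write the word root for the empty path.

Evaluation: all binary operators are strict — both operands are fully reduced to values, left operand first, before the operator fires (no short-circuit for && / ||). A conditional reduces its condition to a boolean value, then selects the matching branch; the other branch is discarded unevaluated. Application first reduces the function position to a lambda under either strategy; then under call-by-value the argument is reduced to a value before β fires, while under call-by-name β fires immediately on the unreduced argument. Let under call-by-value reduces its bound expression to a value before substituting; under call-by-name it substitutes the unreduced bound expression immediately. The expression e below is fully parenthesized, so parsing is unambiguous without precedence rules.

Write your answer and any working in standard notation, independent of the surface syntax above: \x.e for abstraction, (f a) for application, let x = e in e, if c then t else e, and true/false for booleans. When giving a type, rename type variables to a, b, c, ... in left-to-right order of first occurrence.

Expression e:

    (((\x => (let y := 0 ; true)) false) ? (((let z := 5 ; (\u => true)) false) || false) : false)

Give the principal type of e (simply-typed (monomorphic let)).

Answer: Bool

Working:
let y : Int
\x._ : a -> Bool
  unify a -> Bool ~ Bool -> b
  unify a ~ Bool
  unify Bool ~ b
_ _ : Bool
  unify Bool ~ Bool
let z : Int
\u._ : c -> Bool
  unify c -> Bool ~ Bool -> d
  unify c ~ Bool
  unify Bool ~ d
_ _ : Bool
  unify Bool ~ Bool
  unify Bool ~ Bool
  unify Bool ~ Bool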